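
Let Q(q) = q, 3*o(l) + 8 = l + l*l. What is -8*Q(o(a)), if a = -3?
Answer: 16/3 ≈ 5.3333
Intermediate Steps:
o(l) = -8/3 + l/3 + l²/3 (o(l) = -8/3 + (l + l*l)/3 = -8/3 + (l + l²)/3 = -8/3 + (l/3 + l²/3) = -8/3 + l/3 + l²/3)
-8*Q(o(a)) = -8*(-8/3 + (⅓)*(-3) + (⅓)*(-3)²) = -8*(-8/3 - 1 + (⅓)*9) = -8*(-8/3 - 1 + 3) = -8*(-⅔) = 16/3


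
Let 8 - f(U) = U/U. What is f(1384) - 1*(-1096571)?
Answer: 1096578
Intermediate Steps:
f(U) = 7 (f(U) = 8 - U/U = 8 - 1*1 = 8 - 1 = 7)
f(1384) - 1*(-1096571) = 7 - 1*(-1096571) = 7 + 1096571 = 1096578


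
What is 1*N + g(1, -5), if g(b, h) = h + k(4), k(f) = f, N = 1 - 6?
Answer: -6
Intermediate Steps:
N = -5
g(b, h) = 4 + h (g(b, h) = h + 4 = 4 + h)
1*N + g(1, -5) = 1*(-5) + (4 - 5) = -5 - 1 = -6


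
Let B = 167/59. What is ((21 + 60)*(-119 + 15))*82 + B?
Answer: -40755145/59 ≈ -6.9077e+5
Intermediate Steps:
B = 167/59 (B = 167*(1/59) = 167/59 ≈ 2.8305)
((21 + 60)*(-119 + 15))*82 + B = ((21 + 60)*(-119 + 15))*82 + 167/59 = (81*(-104))*82 + 167/59 = -8424*82 + 167/59 = -690768 + 167/59 = -40755145/59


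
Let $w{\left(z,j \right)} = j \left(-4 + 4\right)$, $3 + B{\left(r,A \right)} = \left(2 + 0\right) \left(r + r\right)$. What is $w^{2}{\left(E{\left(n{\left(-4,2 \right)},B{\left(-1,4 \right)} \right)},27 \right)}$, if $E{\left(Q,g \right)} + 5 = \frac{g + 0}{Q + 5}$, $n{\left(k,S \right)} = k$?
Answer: $0$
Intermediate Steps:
$B{\left(r,A \right)} = -3 + 4 r$ ($B{\left(r,A \right)} = -3 + \left(2 + 0\right) \left(r + r\right) = -3 + 2 \cdot 2 r = -3 + 4 r$)
$E{\left(Q,g \right)} = -5 + \frac{g}{5 + Q}$ ($E{\left(Q,g \right)} = -5 + \frac{g + 0}{Q + 5} = -5 + \frac{g}{5 + Q}$)
$w{\left(z,j \right)} = 0$ ($w{\left(z,j \right)} = j 0 = 0$)
$w^{2}{\left(E{\left(n{\left(-4,2 \right)},B{\left(-1,4 \right)} \right)},27 \right)} = 0^{2} = 0$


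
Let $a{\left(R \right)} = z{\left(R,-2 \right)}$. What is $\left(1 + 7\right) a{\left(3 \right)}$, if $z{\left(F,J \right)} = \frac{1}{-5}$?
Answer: $- \frac{8}{5} \approx -1.6$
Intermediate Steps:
$z{\left(F,J \right)} = - \frac{1}{5}$
$a{\left(R \right)} = - \frac{1}{5}$
$\left(1 + 7\right) a{\left(3 \right)} = \left(1 + 7\right) \left(- \frac{1}{5}\right) = 8 \left(- \frac{1}{5}\right) = - \frac{8}{5}$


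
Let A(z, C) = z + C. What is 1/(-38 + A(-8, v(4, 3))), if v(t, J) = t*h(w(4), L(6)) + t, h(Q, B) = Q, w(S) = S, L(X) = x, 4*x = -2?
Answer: -1/26 ≈ -0.038462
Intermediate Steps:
x = -1/2 (x = (1/4)*(-2) = -1/2 ≈ -0.50000)
L(X) = -1/2
v(t, J) = 5*t (v(t, J) = t*4 + t = 4*t + t = 5*t)
A(z, C) = C + z
1/(-38 + A(-8, v(4, 3))) = 1/(-38 + (5*4 - 8)) = 1/(-38 + (20 - 8)) = 1/(-38 + 12) = 1/(-26) = -1/26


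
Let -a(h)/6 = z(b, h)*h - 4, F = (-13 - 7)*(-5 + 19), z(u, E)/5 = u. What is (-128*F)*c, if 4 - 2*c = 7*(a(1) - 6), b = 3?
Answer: 9103360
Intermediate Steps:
z(u, E) = 5*u
F = -280 (F = -20*14 = -280)
a(h) = 24 - 90*h (a(h) = -6*((5*3)*h - 4) = -6*(15*h - 4) = -6*(-4 + 15*h) = 24 - 90*h)
c = 254 (c = 2 - 7*((24 - 90*1) - 6)/2 = 2 - 7*((24 - 90) - 6)/2 = 2 - 7*(-66 - 6)/2 = 2 - 7*(-72)/2 = 2 - ½*(-504) = 2 + 252 = 254)
(-128*F)*c = -128*(-280)*254 = 35840*254 = 9103360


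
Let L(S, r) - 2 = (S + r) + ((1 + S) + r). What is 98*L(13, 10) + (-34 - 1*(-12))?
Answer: 4780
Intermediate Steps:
L(S, r) = 3 + 2*S + 2*r (L(S, r) = 2 + ((S + r) + ((1 + S) + r)) = 2 + ((S + r) + (1 + S + r)) = 2 + (1 + 2*S + 2*r) = 3 + 2*S + 2*r)
98*L(13, 10) + (-34 - 1*(-12)) = 98*(3 + 2*13 + 2*10) + (-34 - 1*(-12)) = 98*(3 + 26 + 20) + (-34 + 12) = 98*49 - 22 = 4802 - 22 = 4780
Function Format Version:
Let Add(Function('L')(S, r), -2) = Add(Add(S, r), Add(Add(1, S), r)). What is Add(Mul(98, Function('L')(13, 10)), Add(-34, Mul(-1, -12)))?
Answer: 4780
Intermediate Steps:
Function('L')(S, r) = Add(3, Mul(2, S), Mul(2, r)) (Function('L')(S, r) = Add(2, Add(Add(S, r), Add(Add(1, S), r))) = Add(2, Add(Add(S, r), Add(1, S, r))) = Add(2, Add(1, Mul(2, S), Mul(2, r))) = Add(3, Mul(2, S), Mul(2, r)))
Add(Mul(98, Function('L')(13, 10)), Add(-34, Mul(-1, -12))) = Add(Mul(98, Add(3, Mul(2, 13), Mul(2, 10))), Add(-34, Mul(-1, -12))) = Add(Mul(98, Add(3, 26, 20)), Add(-34, 12)) = Add(Mul(98, 49), -22) = Add(4802, -22) = 4780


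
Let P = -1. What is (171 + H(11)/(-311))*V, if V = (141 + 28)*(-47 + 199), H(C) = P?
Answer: 1366139216/311 ≈ 4.3927e+6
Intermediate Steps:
H(C) = -1
V = 25688 (V = 169*152 = 25688)
(171 + H(11)/(-311))*V = (171 - 1/(-311))*25688 = (171 - 1*(-1/311))*25688 = (171 + 1/311)*25688 = (53182/311)*25688 = 1366139216/311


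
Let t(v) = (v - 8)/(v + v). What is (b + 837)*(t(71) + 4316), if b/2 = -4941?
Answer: -5543997075/142 ≈ -3.9042e+7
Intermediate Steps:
b = -9882 (b = 2*(-4941) = -9882)
t(v) = (-8 + v)/(2*v) (t(v) = (-8 + v)/((2*v)) = (-8 + v)*(1/(2*v)) = (-8 + v)/(2*v))
(b + 837)*(t(71) + 4316) = (-9882 + 837)*((1/2)*(-8 + 71)/71 + 4316) = -9045*((1/2)*(1/71)*63 + 4316) = -9045*(63/142 + 4316) = -9045*612935/142 = -5543997075/142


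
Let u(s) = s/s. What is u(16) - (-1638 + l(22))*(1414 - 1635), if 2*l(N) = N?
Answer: -359566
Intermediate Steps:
l(N) = N/2
u(s) = 1
u(16) - (-1638 + l(22))*(1414 - 1635) = 1 - (-1638 + (½)*22)*(1414 - 1635) = 1 - (-1638 + 11)*(-221) = 1 - (-1627)*(-221) = 1 - 1*359567 = 1 - 359567 = -359566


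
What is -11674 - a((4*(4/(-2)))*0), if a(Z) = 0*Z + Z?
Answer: -11674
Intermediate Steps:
a(Z) = Z (a(Z) = 0 + Z = Z)
-11674 - a((4*(4/(-2)))*0) = -11674 - 4*(4/(-2))*0 = -11674 - 4*(4*(-½))*0 = -11674 - 4*(-2)*0 = -11674 - (-8)*0 = -11674 - 1*0 = -11674 + 0 = -11674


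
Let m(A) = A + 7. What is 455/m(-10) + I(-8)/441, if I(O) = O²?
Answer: -66821/441 ≈ -151.52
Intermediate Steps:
m(A) = 7 + A
455/m(-10) + I(-8)/441 = 455/(7 - 10) + (-8)²/441 = 455/(-3) + 64*(1/441) = 455*(-⅓) + 64/441 = -455/3 + 64/441 = -66821/441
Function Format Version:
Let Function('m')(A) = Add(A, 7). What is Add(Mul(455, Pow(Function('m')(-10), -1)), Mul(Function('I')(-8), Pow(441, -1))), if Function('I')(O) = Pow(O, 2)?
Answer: Rational(-66821, 441) ≈ -151.52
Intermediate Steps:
Function('m')(A) = Add(7, A)
Add(Mul(455, Pow(Function('m')(-10), -1)), Mul(Function('I')(-8), Pow(441, -1))) = Add(Mul(455, Pow(Add(7, -10), -1)), Mul(Pow(-8, 2), Pow(441, -1))) = Add(Mul(455, Pow(-3, -1)), Mul(64, Rational(1, 441))) = Add(Mul(455, Rational(-1, 3)), Rational(64, 441)) = Add(Rational(-455, 3), Rational(64, 441)) = Rational(-66821, 441)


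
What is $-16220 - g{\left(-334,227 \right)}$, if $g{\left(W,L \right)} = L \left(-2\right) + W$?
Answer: $-15432$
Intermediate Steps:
$g{\left(W,L \right)} = W - 2 L$ ($g{\left(W,L \right)} = - 2 L + W = W - 2 L$)
$-16220 - g{\left(-334,227 \right)} = -16220 - \left(-334 - 454\right) = -16220 - -788 = -16220 + 788 = -15432$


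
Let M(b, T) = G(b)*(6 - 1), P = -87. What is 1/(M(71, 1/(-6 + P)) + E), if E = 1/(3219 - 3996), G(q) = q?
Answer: 777/275834 ≈ 0.0028169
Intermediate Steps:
E = -1/777 (E = 1/(-777) = -1/777 ≈ -0.0012870)
M(b, T) = 5*b (M(b, T) = b*(6 - 1) = b*5 = 5*b)
1/(M(71, 1/(-6 + P)) + E) = 1/(5*71 - 1/777) = 1/(355 - 1/777) = 1/(275834/777) = 777/275834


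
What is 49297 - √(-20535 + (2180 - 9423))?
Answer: 49297 - I*√27778 ≈ 49297.0 - 166.67*I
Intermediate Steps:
49297 - √(-20535 + (2180 - 9423)) = 49297 - √(-20535 - 7243) = 49297 - √(-27778) = 49297 - I*√27778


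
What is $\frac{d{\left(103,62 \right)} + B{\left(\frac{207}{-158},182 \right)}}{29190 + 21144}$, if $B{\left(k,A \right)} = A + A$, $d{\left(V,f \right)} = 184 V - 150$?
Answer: $\frac{9583}{25167} \approx 0.38078$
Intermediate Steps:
$d{\left(V,f \right)} = -150 + 184 V$
$B{\left(k,A \right)} = 2 A$
$\frac{d{\left(103,62 \right)} + B{\left(\frac{207}{-158},182 \right)}}{29190 + 21144} = \frac{\left(-150 + 184 \cdot 103\right) + 2 \cdot 182}{29190 + 21144} = \frac{\left(-150 + 18952\right) + 364}{50334} = \left(18802 + 364\right) \frac{1}{50334} = 19166 \cdot \frac{1}{50334} = \frac{9583}{25167}$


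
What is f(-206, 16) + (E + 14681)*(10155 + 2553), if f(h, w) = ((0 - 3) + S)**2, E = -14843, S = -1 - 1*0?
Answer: -2058680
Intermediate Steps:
S = -1 (S = -1 + 0 = -1)
f(h, w) = 16 (f(h, w) = ((0 - 3) - 1)**2 = (-3 - 1)**2 = (-4)**2 = 16)
f(-206, 16) + (E + 14681)*(10155 + 2553) = 16 + (-14843 + 14681)*(10155 + 2553) = 16 - 162*12708 = 16 - 2058696 = -2058680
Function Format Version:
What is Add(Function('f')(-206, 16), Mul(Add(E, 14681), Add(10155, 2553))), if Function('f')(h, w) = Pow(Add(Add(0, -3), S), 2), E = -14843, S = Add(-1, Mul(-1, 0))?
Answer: -2058680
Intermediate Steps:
S = -1 (S = Add(-1, 0) = -1)
Function('f')(h, w) = 16 (Function('f')(h, w) = Pow(Add(Add(0, -3), -1), 2) = Pow(Add(-3, -1), 2) = Pow(-4, 2) = 16)
Add(Function('f')(-206, 16), Mul(Add(E, 14681), Add(10155, 2553))) = Add(16, Mul(Add(-14843, 14681), Add(10155, 2553))) = Add(16, Mul(-162, 12708)) = Add(16, -2058696) = -2058680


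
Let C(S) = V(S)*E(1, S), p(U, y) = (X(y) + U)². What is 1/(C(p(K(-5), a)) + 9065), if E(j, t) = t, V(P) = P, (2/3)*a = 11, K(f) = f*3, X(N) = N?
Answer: 16/145121 ≈ 0.00011025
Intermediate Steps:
K(f) = 3*f
a = 33/2 (a = (3/2)*11 = 33/2 ≈ 16.500)
p(U, y) = (U + y)² (p(U, y) = (y + U)² = (U + y)²)
C(S) = S² (C(S) = S*S = S²)
1/(C(p(K(-5), a)) + 9065) = 1/(((3*(-5) + 33/2)²)² + 9065) = 1/(((-15 + 33/2)²)² + 9065) = 1/(((3/2)²)² + 9065) = 1/((9/4)² + 9065) = 1/(81/16 + 9065) = 1/(145121/16) = 16/145121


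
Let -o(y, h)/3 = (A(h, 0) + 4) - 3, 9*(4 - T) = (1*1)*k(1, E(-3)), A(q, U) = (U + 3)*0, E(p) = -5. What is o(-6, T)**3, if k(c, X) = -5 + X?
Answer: -27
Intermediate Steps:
A(q, U) = 0 (A(q, U) = (3 + U)*0 = 0)
T = 46/9 (T = 4 - 1*1*(-5 - 5)/9 = 4 - (-10)/9 = 4 - 1/9*(-10) = 4 + 10/9 = 46/9 ≈ 5.1111)
o(y, h) = -3 (o(y, h) = -3*((0 + 4) - 3) = -3*(4 - 3) = -3*1 = -3)
o(-6, T)**3 = (-3)**3 = -27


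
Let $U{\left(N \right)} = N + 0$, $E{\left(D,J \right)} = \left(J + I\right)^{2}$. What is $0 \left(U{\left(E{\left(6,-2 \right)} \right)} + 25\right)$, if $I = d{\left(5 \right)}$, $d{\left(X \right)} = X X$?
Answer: $0$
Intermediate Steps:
$d{\left(X \right)} = X^{2}$
$I = 25$ ($I = 5^{2} = 25$)
$E{\left(D,J \right)} = \left(25 + J\right)^{2}$ ($E{\left(D,J \right)} = \left(J + 25\right)^{2} = \left(25 + J\right)^{2}$)
$U{\left(N \right)} = N$
$0 \left(U{\left(E{\left(6,-2 \right)} \right)} + 25\right) = 0 \left(\left(25 - 2\right)^{2} + 25\right) = 0 \left(23^{2} + 25\right) = 0 \left(529 + 25\right) = 0 \cdot 554 = 0$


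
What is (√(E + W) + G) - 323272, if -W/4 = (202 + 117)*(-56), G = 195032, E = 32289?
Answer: -128240 + √103745 ≈ -1.2792e+5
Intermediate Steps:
W = 71456 (W = -4*(202 + 117)*(-56) = -1276*(-56) = -4*(-17864) = 71456)
(√(E + W) + G) - 323272 = (√(32289 + 71456) + 195032) - 323272 = (√103745 + 195032) - 323272 = (195032 + √103745) - 323272 = -128240 + √103745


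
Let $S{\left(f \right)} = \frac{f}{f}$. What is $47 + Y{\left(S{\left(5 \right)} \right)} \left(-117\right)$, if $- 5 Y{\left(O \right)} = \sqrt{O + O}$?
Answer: $47 + \frac{117 \sqrt{2}}{5} \approx 80.093$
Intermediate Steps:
$S{\left(f \right)} = 1$
$Y{\left(O \right)} = - \frac{\sqrt{2} \sqrt{O}}{5}$ ($Y{\left(O \right)} = - \frac{\sqrt{O + O}}{5} = - \frac{\sqrt{2 O}}{5} = - \frac{\sqrt{2} \sqrt{O}}{5}$)
$47 + Y{\left(S{\left(5 \right)} \right)} \left(-117\right) = 47 + - \frac{\sqrt{2} \sqrt{1}}{5} \left(-117\right) = 47 + \left(- \frac{1}{5}\right) \sqrt{2} \cdot 1 \left(-117\right) = 47 + - \frac{\sqrt{2}}{5} \left(-117\right) = 47 + \frac{117 \sqrt{2}}{5}$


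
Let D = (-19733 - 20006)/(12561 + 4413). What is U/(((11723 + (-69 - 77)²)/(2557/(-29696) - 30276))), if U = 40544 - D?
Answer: -618776133541947535/16653635168256 ≈ -37156.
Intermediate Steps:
D = -39739/16974 ≈ -2.3412
U = 688233595/16974 (U = 40544 - 1*(-39739/16974) = 40544 + 39739/16974 = 688233595/16974 ≈ 40546.)
U/(((11723 + (-69 - 77)²)/(2557/(-29696) - 30276))) = 688233595/(16974*(((11723 + (-69 - 77)²)/(2557/(-29696) - 30276)))) = 688233595/(16974*(((11723 + (-146)²)/(2557*(-1/29696) - 30276)))) = 688233595/(16974*(((11723 + 21316)/(-2557/29696 - 30276)))) = 688233595/(16974*((33039/(-899078653/29696)))) = 688233595/(16974*((33039*(-29696/899078653)))) = 688233595/(16974*(-981126144/899078653)) = (688233595/16974)*(-899078653/981126144) = -618776133541947535/16653635168256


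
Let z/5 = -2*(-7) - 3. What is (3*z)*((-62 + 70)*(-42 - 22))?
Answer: -84480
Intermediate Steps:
z = 55 (z = 5*(-2*(-7) - 3) = 5*(14 - 3) = 5*11 = 55)
(3*z)*((-62 + 70)*(-42 - 22)) = (3*55)*((-62 + 70)*(-42 - 22)) = 165*(8*(-64)) = 165*(-512) = -84480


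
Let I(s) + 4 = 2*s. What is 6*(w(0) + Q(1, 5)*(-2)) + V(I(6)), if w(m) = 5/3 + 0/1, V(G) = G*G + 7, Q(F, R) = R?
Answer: 21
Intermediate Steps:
I(s) = -4 + 2*s
V(G) = 7 + G² (V(G) = G² + 7 = 7 + G²)
w(m) = 5/3 (w(m) = 5*(⅓) + 0*1 = 5/3 + 0 = 5/3)
6*(w(0) + Q(1, 5)*(-2)) + V(I(6)) = 6*(5/3 + 5*(-2)) + (7 + (-4 + 2*6)²) = 6*(5/3 - 10) + (7 + (-4 + 12)²) = 6*(-25/3) + (7 + 8²) = -50 + (7 + 64) = -50 + 71 = 21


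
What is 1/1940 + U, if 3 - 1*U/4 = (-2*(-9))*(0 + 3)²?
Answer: -1233839/1940 ≈ -636.00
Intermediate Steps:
U = -636 (U = 12 - 4*(-2*(-9))*(0 + 3)² = 12 - 72*3² = 12 - 72*9 = 12 - 4*162 = 12 - 648 = -636)
1/1940 + U = 1/1940 - 636 = -1233839/1940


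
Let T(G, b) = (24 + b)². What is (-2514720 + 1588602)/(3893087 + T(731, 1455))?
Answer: -463059/3040264 ≈ -0.15231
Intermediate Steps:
(-2514720 + 1588602)/(3893087 + T(731, 1455)) = (-2514720 + 1588602)/(3893087 + (24 + 1455)²) = -926118/(3893087 + 1479²) = -926118/(3893087 + 2187441) = -926118/6080528 = -926118*1/6080528 = -463059/3040264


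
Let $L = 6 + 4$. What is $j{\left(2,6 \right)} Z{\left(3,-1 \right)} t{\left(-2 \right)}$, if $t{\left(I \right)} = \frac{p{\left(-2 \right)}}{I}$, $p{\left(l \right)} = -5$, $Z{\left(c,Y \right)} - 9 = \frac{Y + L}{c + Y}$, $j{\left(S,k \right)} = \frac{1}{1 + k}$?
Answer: $\frac{135}{28} \approx 4.8214$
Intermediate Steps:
$L = 10$
$Z{\left(c,Y \right)} = 9 + \frac{10 + Y}{Y + c}$ ($Z{\left(c,Y \right)} = 9 + \frac{Y + 10}{c + Y} = 9 + \frac{10 + Y}{Y + c}$)
$t{\left(I \right)} = - \frac{5}{I}$
$j{\left(2,6 \right)} Z{\left(3,-1 \right)} t{\left(-2 \right)} = \frac{\frac{1}{-1 + 3} \left(10 + 9 \cdot 3 + 10 \left(-1\right)\right)}{1 + 6} \left(- \frac{5}{-2}\right) = \frac{\frac{1}{2} \left(10 + 27 - 10\right)}{7} \left(\left(-5\right) \left(- \frac{1}{2}\right)\right) = \frac{\frac{1}{2} \cdot 27}{7} \cdot \frac{5}{2} = \frac{1}{7} \cdot \frac{27}{2} \cdot \frac{5}{2} = \frac{27}{14} \cdot \frac{5}{2} = \frac{135}{28}$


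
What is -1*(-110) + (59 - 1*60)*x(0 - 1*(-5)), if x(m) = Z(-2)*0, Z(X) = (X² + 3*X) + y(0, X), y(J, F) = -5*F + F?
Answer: 110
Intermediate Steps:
y(J, F) = -4*F
Z(X) = X² - X (Z(X) = (X² + 3*X) - 4*X = X² - X)
x(m) = 0 (x(m) = -2*(-1 - 2)*0 = -2*(-3)*0 = 6*0 = 0)
-1*(-110) + (59 - 1*60)*x(0 - 1*(-5)) = -1*(-110) + (59 - 1*60)*0 = 110 + (59 - 60)*0 = 110 - 1*0 = 110 + 0 = 110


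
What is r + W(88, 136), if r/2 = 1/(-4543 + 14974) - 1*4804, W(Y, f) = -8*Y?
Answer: -107564470/10431 ≈ -10312.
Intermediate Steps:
r = -100221046/10431 (r = 2*(1/(-4543 + 14974) - 1*4804) = 2*(1/10431 - 4804) = 2*(-50110523/10431) = -100221046/10431 ≈ -9608.0)
r + W(88, 136) = -100221046/10431 - 8*88 = -100221046/10431 - 704 = -107564470/10431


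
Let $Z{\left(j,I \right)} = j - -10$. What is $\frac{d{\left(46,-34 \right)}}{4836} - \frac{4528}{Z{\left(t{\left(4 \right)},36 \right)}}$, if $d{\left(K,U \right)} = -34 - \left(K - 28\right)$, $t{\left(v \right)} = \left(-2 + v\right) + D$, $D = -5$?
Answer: $- \frac{421111}{651} \approx -646.87$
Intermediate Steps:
$t{\left(v \right)} = -7 + v$ ($t{\left(v \right)} = \left(-2 + v\right) - 5 = -7 + v$)
$Z{\left(j,I \right)} = 10 + j$ ($Z{\left(j,I \right)} = j + 10 = 10 + j$)
$d{\left(K,U \right)} = -6 - K$ ($d{\left(K,U \right)} = -34 - \left(-28 + K\right) = -6 - K$)
$\frac{d{\left(46,-34 \right)}}{4836} - \frac{4528}{Z{\left(t{\left(4 \right)},36 \right)}} = \frac{-6 - 46}{4836} - \frac{4528}{10 + \left(-7 + 4\right)} = \left(-6 - 46\right) \frac{1}{4836} - \frac{4528}{10 - 3} = \left(-52\right) \frac{1}{4836} - \frac{4528}{7} = - \frac{1}{93} - \frac{4528}{7} = - \frac{421111}{651}$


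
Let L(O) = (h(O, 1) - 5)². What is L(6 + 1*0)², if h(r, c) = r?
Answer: 1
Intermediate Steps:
L(O) = (-5 + O)² (L(O) = (O - 5)² = (-5 + O)²)
L(6 + 1*0)² = ((-5 + (6 + 1*0))²)² = ((-5 + (6 + 0))²)² = ((-5 + 6)²)² = (1²)² = 1² = 1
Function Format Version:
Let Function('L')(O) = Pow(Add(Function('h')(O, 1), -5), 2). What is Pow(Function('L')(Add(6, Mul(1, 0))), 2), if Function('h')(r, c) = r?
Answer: 1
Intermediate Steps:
Function('L')(O) = Pow(Add(-5, O), 2) (Function('L')(O) = Pow(Add(O, -5), 2) = Pow(Add(-5, O), 2))
Pow(Function('L')(Add(6, Mul(1, 0))), 2) = Pow(Pow(Add(-5, Add(6, Mul(1, 0))), 2), 2) = Pow(Pow(Add(-5, Add(6, 0)), 2), 2) = Pow(Pow(Add(-5, 6), 2), 2) = Pow(Pow(1, 2), 2) = Pow(1, 2) = 1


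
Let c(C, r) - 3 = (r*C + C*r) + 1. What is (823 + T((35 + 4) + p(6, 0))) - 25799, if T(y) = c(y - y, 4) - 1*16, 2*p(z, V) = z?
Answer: -24988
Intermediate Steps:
p(z, V) = z/2
c(C, r) = 4 + 2*C*r (c(C, r) = 3 + ((r*C + C*r) + 1) = 3 + ((C*r + C*r) + 1) = 3 + (2*C*r + 1) = 3 + (1 + 2*C*r) = 4 + 2*C*r)
T(y) = -12 (T(y) = (4 + 2*(y - y)*4) - 1*16 = (4 + 2*0*4) - 16 = (4 + 0) - 16 = 4 - 16 = -12)
(823 + T((35 + 4) + p(6, 0))) - 25799 = (823 - 12) - 25799 = 811 - 25799 = -24988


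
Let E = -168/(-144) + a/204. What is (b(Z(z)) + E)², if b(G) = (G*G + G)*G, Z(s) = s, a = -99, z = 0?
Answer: 19321/41616 ≈ 0.46427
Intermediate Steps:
b(G) = G*(G + G²) (b(G) = (G² + G)*G = (G + G²)*G = G*(G + G²))
E = 139/204 (E = -168/(-144) - 99/204 = -168*(-1/144) - 99*1/204 = 7/6 - 33/68 = 139/204 ≈ 0.68137)
(b(Z(z)) + E)² = (0²*(1 + 0) + 139/204)² = (0*1 + 139/204)² = (0 + 139/204)² = (139/204)² = 19321/41616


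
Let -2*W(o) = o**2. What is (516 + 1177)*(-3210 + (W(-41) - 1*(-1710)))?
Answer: -7924933/2 ≈ -3.9625e+6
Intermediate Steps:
W(o) = -o**2/2
(516 + 1177)*(-3210 + (W(-41) - 1*(-1710))) = (516 + 1177)*(-3210 + (-1/2*(-41)**2 - 1*(-1710))) = 1693*(-3210 + (-1/2*1681 + 1710)) = 1693*(-3210 + (-1681/2 + 1710)) = 1693*(-3210 + 1739/2) = 1693*(-4681/2) = -7924933/2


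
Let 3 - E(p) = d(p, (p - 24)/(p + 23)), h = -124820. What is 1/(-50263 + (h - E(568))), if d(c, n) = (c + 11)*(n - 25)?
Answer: -197/37238525 ≈ -5.2902e-6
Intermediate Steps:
d(c, n) = (-25 + n)*(11 + c) (d(c, n) = (11 + c)*(-25 + n) = (-25 + n)*(11 + c))
E(p) = 278 + 25*p - 11*(-24 + p)/(23 + p) - p*(-24 + p)/(23 + p) (E(p) = 3 - (-275 - 25*p + 11*((p - 24)/(p + 23)) + p*((p - 24)/(p + 23))) = 3 - (-275 - 25*p + 11*((-24 + p)/(23 + p)) + p*((-24 + p)/(23 + p))) = 3 - (-275 - 25*p + 11*(-24 + p)/(23 + p) + p*(-24 + p)/(23 + p)) = 3 + (275 + 25*p - 11*(-24 + p)/(23 + p) - p*(-24 + p)/(23 + p)) = 278 + 25*p - 11*(-24 + p)/(23 + p) - p*(-24 + p)/(23 + p))
1/(-50263 + (h - E(568))) = 1/(-50263 + (-124820 - 2*(3329 + 12*568**2 + 433*568)/(23 + 568))) = 1/(-50263 + (-124820 - 2*(3329 + 12*322624 + 245944)/591)) = 1/(-50263 + (-124820 - 2*(3329 + 3871488 + 245944)/591)) = 1/(-50263 + (-124820 - 2*4120761/591)) = 1/(-50263 + (-124820 - 1*2747174/197)) = 1/(-50263 + (-124820 - 2747174/197)) = 1/(-50263 - 27336714/197) = 1/(-37238525/197) = -197/37238525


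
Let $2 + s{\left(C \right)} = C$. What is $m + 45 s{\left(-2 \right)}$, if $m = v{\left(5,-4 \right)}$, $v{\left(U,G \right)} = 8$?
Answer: $-172$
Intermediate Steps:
$s{\left(C \right)} = -2 + C$
$m = 8$
$m + 45 s{\left(-2 \right)} = 8 + 45 \left(-2 - 2\right) = 8 + 45 \left(-4\right) = 8 - 180 = -172$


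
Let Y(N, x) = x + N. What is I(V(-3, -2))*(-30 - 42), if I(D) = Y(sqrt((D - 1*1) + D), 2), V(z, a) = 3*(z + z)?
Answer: -144 - 72*I*sqrt(37) ≈ -144.0 - 437.96*I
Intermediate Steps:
V(z, a) = 6*z (V(z, a) = 3*(2*z) = 6*z)
Y(N, x) = N + x
I(D) = 2 + sqrt(-1 + 2*D) (I(D) = sqrt((D - 1*1) + D) + 2 = sqrt((D - 1) + D) + 2 = sqrt((-1 + D) + D) + 2 = sqrt(-1 + 2*D) + 2 = 2 + sqrt(-1 + 2*D))
I(V(-3, -2))*(-30 - 42) = (2 + sqrt(-1 + 2*(6*(-3))))*(-30 - 42) = (2 + sqrt(-1 + 2*(-18)))*(-72) = (2 + sqrt(-1 - 36))*(-72) = (2 + sqrt(-37))*(-72) = (2 + I*sqrt(37))*(-72) = -144 - 72*I*sqrt(37)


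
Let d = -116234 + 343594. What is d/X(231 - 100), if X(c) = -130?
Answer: -22736/13 ≈ -1748.9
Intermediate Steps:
d = 227360
d/X(231 - 100) = 227360/(-130) = 227360*(-1/130) = -22736/13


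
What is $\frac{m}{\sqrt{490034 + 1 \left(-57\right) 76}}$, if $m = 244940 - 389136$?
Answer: $- \frac{72098 \sqrt{485702}}{242851} \approx -206.9$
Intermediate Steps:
$m = -144196$
$\frac{m}{\sqrt{490034 + 1 \left(-57\right) 76}} = - \frac{144196}{\sqrt{490034 + 1 \left(-57\right) 76}} = - \frac{144196}{\sqrt{490034 - 4332}} = - \frac{144196}{\sqrt{485702}} = - 144196 \frac{\sqrt{485702}}{485702} = - \frac{72098 \sqrt{485702}}{242851}$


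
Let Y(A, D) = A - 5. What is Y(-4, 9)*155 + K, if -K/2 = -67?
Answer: -1261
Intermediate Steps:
Y(A, D) = -5 + A
K = 134 (K = -2*(-67) = 134)
Y(-4, 9)*155 + K = (-5 - 4)*155 + 134 = -9*155 + 134 = -1395 + 134 = -1261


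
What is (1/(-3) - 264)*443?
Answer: -351299/3 ≈ -1.1710e+5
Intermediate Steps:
(1/(-3) - 264)*443 = (-⅓ - 264)*443 = -793/3*443 = -351299/3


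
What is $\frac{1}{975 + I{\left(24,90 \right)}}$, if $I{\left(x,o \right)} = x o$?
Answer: $\frac{1}{3135} \approx 0.00031898$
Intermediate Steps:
$I{\left(x,o \right)} = o x$
$\frac{1}{975 + I{\left(24,90 \right)}} = \frac{1}{975 + 90 \cdot 24} = \frac{1}{975 + 2160} = \frac{1}{3135}$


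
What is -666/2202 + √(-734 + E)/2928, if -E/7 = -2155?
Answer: -111/367 + √14351/2928 ≈ -0.26154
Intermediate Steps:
E = 15085 (E = -7*(-2155) = 15085)
-666/2202 + √(-734 + E)/2928 = -666/2202 + √(-734 + 15085)/2928 = -666*1/2202 + √14351*(1/2928) = -111/367 + √14351/2928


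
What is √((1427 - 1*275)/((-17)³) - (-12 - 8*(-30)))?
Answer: 14*I*√97257/289 ≈ 15.107*I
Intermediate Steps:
√((1427 - 1*275)/((-17)³) - (-12 - 8*(-30))) = √((1427 - 275)/(-4913) - (-12 + 240)) = √(1152*(-1/4913) - 1*228) = √(-1152/4913 - 228) = √(-1121316/4913) = 14*I*√97257/289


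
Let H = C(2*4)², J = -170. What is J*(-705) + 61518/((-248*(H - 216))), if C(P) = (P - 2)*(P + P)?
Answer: 44584189747/372000 ≈ 1.1985e+5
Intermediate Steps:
C(P) = 2*P*(-2 + P) (C(P) = (-2 + P)*(2*P) = 2*P*(-2 + P))
H = 9216 (H = (2*(2*4)*(-2 + 2*4))² = (2*8*(-2 + 8))² = (2*8*6)² = 96² = 9216)
J*(-705) + 61518/((-248*(H - 216))) = -170*(-705) + 61518/((-248*(9216 - 216))) = 119850 + 61518/((-248*9000)) = 119850 + 61518/(-2232000) = 119850 + 61518*(-1/2232000) = 119850 - 10253/372000 = 44584189747/372000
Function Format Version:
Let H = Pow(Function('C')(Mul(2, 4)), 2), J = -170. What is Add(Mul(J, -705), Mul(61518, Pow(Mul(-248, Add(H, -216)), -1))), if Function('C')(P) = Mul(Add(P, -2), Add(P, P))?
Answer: Rational(44584189747, 372000) ≈ 1.1985e+5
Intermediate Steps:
Function('C')(P) = Mul(2, P, Add(-2, P)) (Function('C')(P) = Mul(Add(-2, P), Mul(2, P)) = Mul(2, P, Add(-2, P)))
H = 9216 (H = Pow(Mul(2, Mul(2, 4), Add(-2, Mul(2, 4))), 2) = Pow(Mul(2, 8, Add(-2, 8)), 2) = Pow(Mul(2, 8, 6), 2) = Pow(96, 2) = 9216)
Add(Mul(J, -705), Mul(61518, Pow(Mul(-248, Add(H, -216)), -1))) = Add(Mul(-170, -705), Mul(61518, Pow(Mul(-248, Add(9216, -216)), -1))) = Add(119850, Mul(61518, Pow(Mul(-248, 9000), -1))) = Add(119850, Mul(61518, Pow(-2232000, -1))) = Add(119850, Mul(61518, Rational(-1, 2232000))) = Add(119850, Rational(-10253, 372000)) = Rational(44584189747, 372000)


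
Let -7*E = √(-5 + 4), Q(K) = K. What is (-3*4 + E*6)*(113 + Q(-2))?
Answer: -1332 - 666*I/7 ≈ -1332.0 - 95.143*I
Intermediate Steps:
E = -I/7 (E = -√(-5 + 4)/7 = -I/7 ≈ -0.14286*I)
(-3*4 + E*6)*(113 + Q(-2)) = (-3*4 - I/7*6)*(113 - 2) = (-12 - 6*I/7)*111 = -1332 - 666*I/7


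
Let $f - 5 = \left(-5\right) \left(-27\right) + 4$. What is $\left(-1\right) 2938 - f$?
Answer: $-3082$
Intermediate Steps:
$f = 144$ ($f = 5 + \left(\left(-5\right) \left(-27\right) + 4\right) = 5 + \left(135 + 4\right) = 5 + 139 = 144$)
$\left(-1\right) 2938 - f = \left(-1\right) 2938 - 144 = -2938 - 144 = -3082$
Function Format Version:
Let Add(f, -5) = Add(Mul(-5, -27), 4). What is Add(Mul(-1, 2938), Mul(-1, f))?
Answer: -3082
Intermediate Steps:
f = 144 (f = Add(5, Add(Mul(-5, -27), 4)) = Add(5, Add(135, 4)) = Add(5, 139) = 144)
Add(Mul(-1, 2938), Mul(-1, f)) = Add(Mul(-1, 2938), Mul(-1, 144)) = Add(-2938, -144) = -3082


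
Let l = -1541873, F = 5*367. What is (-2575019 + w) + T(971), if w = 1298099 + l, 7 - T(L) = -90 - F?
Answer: -2816861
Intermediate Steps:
F = 1835
T(L) = 1932 (T(L) = 7 - (-90 - 1*1835) = 7 - (-90 - 1835) = 7 - 1*(-1925) = 7 + 1925 = 1932)
w = -243774 (w = 1298099 - 1541873 = -243774)
(-2575019 + w) + T(971) = (-2575019 - 243774) + 1932 = -2818793 + 1932 = -2816861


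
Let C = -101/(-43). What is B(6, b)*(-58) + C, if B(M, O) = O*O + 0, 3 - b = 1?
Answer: -9875/43 ≈ -229.65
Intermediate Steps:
b = 2 (b = 3 - 1*1 = 3 - 1 = 2)
B(M, O) = O² (B(M, O) = O² + 0 = O²)
C = 101/43 (C = -101*(-1/43) = 101/43 ≈ 2.3488)
B(6, b)*(-58) + C = 2²*(-58) + 101/43 = 4*(-58) + 101/43 = -232 + 101/43 = -9875/43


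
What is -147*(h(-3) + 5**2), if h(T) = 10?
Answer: -5145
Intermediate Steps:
-147*(h(-3) + 5**2) = -147*(10 + 5**2) = -147*(10 + 25) = -147*35 = -5145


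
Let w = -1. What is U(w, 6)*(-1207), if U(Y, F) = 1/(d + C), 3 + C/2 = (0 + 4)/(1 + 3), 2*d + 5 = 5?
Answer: 1207/4 ≈ 301.75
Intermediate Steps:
d = 0 (d = -5/2 + (½)*5 = -5/2 + 5/2 = 0)
C = -4 (C = -6 + 2*((0 + 4)/(1 + 3)) = -6 + 2*(4/4) = -6 + 2*(4*(¼)) = -6 + 2*1 = -6 + 2 = -4)
U(Y, F) = -¼ (U(Y, F) = 1/(0 - 4) = 1/(-4) = -¼)
U(w, 6)*(-1207) = -¼*(-1207) = 1207/4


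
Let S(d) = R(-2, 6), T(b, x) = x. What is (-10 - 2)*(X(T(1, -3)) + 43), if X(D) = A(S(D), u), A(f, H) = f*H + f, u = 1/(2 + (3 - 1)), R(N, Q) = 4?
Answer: -576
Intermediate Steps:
u = 1/4 (u = 1/(2 + 2) = 1/4 ≈ 0.25000)
S(d) = 4
A(f, H) = f + H*f (A(f, H) = H*f + f = f + H*f)
X(D) = 5 (X(D) = 4*(1 + 1/4) = 4*(5/4) = 5)
(-10 - 2)*(X(T(1, -3)) + 43) = (-10 - 2)*(5 + 43) = -12*48 = -576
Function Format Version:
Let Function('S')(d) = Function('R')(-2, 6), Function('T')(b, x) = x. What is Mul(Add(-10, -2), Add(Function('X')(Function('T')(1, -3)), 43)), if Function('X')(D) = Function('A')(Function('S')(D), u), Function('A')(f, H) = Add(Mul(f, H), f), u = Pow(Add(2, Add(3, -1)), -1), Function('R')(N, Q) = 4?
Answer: -576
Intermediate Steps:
u = Rational(1, 4) (u = Pow(Add(2, 2), -1) = Pow(4, -1) = Rational(1, 4) ≈ 0.25000)
Function('S')(d) = 4
Function('A')(f, H) = Add(f, Mul(H, f)) (Function('A')(f, H) = Add(Mul(H, f), f) = Add(f, Mul(H, f)))
Function('X')(D) = 5 (Function('X')(D) = Mul(4, Add(1, Rational(1, 4))) = Mul(4, Rational(5, 4)) = 5)
Mul(Add(-10, -2), Add(Function('X')(Function('T')(1, -3)), 43)) = Mul(Add(-10, -2), Add(5, 43)) = Mul(-12, 48) = -576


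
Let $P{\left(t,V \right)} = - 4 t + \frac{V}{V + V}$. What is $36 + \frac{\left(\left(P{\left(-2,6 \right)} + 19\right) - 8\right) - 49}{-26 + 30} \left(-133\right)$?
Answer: $\frac{8135}{8} \approx 1016.9$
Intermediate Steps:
$P{\left(t,V \right)} = \frac{1}{2} - 4 t$ ($P{\left(t,V \right)} = - 4 t + \frac{V}{2 V} = - 4 t + \frac{1}{2 V} V = - 4 t + \frac{1}{2} = \frac{1}{2} - 4 t$)
$36 + \frac{\left(\left(P{\left(-2,6 \right)} + 19\right) - 8\right) - 49}{-26 + 30} \left(-133\right) = 36 + \frac{\left(\left(\left(\frac{1}{2} - -8\right) + 19\right) - 8\right) - 49}{-26 + 30} \left(-133\right) = 36 + \frac{\left(\left(\left(\frac{1}{2} + 8\right) + 19\right) - 8\right) - 49}{4} \left(-133\right) = 36 + \left(\left(\left(\frac{17}{2} + 19\right) - 8\right) - 49\right) \frac{1}{4} \left(-133\right) = 36 + \left(\left(\frac{55}{2} - 8\right) - 49\right) \frac{1}{4} \left(-133\right) = 36 + \left(\frac{39}{2} - 49\right) \frac{1}{4} \left(-133\right) = 36 + \left(- \frac{59}{2}\right) \frac{1}{4} \left(-133\right) = 36 - - \frac{7847}{8} = 36 + \frac{7847}{8} = \frac{8135}{8}$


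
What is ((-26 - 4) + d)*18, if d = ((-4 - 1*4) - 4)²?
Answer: 2052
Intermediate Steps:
d = 144 (d = ((-4 - 4) - 4)² = (-8 - 4)² = (-12)² = 144)
((-26 - 4) + d)*18 = ((-26 - 4) + 144)*18 = (-30 + 144)*18 = 114*18 = 2052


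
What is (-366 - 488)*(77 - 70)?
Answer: -5978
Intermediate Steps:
(-366 - 488)*(77 - 70) = -854*7 = -5978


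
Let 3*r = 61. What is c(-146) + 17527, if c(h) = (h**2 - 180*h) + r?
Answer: 195430/3 ≈ 65143.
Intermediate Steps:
r = 61/3 (r = (1/3)*61 = 61/3 ≈ 20.333)
c(h) = 61/3 + h**2 - 180*h (c(h) = (h**2 - 180*h) + 61/3 = 61/3 + h**2 - 180*h)
c(-146) + 17527 = (61/3 + (-146)**2 - 180*(-146)) + 17527 = (61/3 + 21316 + 26280) + 17527 = 142849/3 + 17527 = 195430/3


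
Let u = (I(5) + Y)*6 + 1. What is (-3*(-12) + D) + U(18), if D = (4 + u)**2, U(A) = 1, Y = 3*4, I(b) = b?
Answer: 11486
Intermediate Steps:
Y = 12
u = 103 (u = (5 + 12)*6 + 1 = 17*6 + 1 = 102 + 1 = 103)
D = 11449 (D = (4 + 103)**2 = 107**2 = 11449)
(-3*(-12) + D) + U(18) = (-3*(-12) + 11449) + 1 = (36 + 11449) + 1 = 11485 + 1 = 11486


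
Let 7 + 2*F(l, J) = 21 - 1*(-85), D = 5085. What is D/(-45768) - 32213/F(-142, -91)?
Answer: -983050861/1510344 ≈ -650.88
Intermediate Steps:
F(l, J) = 99/2 (F(l, J) = -7/2 + (21 - 1*(-85))/2 = -7/2 + (21 + 85)/2 = -7/2 + (½)*106 = -7/2 + 53 = 99/2)
D/(-45768) - 32213/F(-142, -91) = 5085/(-45768) - 32213/99/2 = 5085*(-1/45768) - 32213*2/99 = -1695/15256 - 64426/99 = -983050861/1510344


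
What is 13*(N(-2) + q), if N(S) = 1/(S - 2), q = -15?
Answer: -793/4 ≈ -198.25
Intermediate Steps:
N(S) = 1/(-2 + S)
13*(N(-2) + q) = 13*(1/(-2 - 2) - 15) = 13*(1/(-4) - 15) = 13*(-¼ - 15) = 13*(-61/4) = -793/4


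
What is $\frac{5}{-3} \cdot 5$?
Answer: $- \frac{25}{3} \approx -8.3333$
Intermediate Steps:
$\frac{5}{-3} \cdot 5 = 5 \left(- \frac{1}{3}\right) 5 = \left(- \frac{5}{3}\right) 5 = - \frac{25}{3}$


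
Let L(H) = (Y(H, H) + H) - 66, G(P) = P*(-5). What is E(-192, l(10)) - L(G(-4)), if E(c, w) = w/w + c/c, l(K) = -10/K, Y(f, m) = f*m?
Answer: -352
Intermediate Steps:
G(P) = -5*P
L(H) = -66 + H + H**2 (L(H) = (H*H + H) - 66 = (H**2 + H) - 66 = (H + H**2) - 66 = -66 + H + H**2)
E(c, w) = 2 (E(c, w) = 1 + 1 = 2)
E(-192, l(10)) - L(G(-4)) = 2 - (-66 - 5*(-4) + (-5*(-4))**2) = 2 - (-66 + 20 + 20**2) = 2 - (-66 + 20 + 400) = 2 - 1*354 = 2 - 354 = -352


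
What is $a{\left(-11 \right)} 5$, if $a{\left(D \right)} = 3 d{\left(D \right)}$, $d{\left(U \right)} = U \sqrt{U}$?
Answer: $- 165 i \sqrt{11} \approx - 547.24 i$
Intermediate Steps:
$d{\left(U \right)} = U^{\frac{3}{2}}$
$a{\left(D \right)} = 3 D^{\frac{3}{2}}$
$a{\left(-11 \right)} 5 = 3 \left(-11\right)^{\frac{3}{2}} \cdot 5 = 3 \left(- 11 i \sqrt{11}\right) 5 = - 33 i \sqrt{11} \cdot 5 = - 165 i \sqrt{11}$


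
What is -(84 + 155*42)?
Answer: -6594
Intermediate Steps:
-(84 + 155*42) = -(84 + 6510) = -1*6594 = -6594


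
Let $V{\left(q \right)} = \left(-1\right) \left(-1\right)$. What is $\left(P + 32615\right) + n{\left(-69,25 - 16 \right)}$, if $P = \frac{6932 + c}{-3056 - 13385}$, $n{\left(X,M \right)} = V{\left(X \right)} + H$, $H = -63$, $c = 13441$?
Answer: $\frac{535183500}{16441} \approx 32552.0$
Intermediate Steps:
$V{\left(q \right)} = 1$
$n{\left(X,M \right)} = -62$ ($n{\left(X,M \right)} = 1 - 63 = -62$)
$P = - \frac{20373}{16441}$ ($P = \frac{6932 + 13441}{-3056 - 13385} = \frac{20373}{-16441} = 20373 \left(- \frac{1}{16441}\right) = - \frac{20373}{16441} \approx -1.2392$)
$\left(P + 32615\right) + n{\left(-69,25 - 16 \right)} = \left(- \frac{20373}{16441} + 32615\right) - 62 = \frac{536202842}{16441} - 62 = \frac{535183500}{16441}$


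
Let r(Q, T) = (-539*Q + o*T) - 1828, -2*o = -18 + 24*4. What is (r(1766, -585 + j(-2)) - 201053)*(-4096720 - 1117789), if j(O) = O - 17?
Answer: 5898647366291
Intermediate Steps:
j(O) = -17 + O
o = -39 (o = -(-18 + 24*4)/2 = -(-18 + 96)/2 = -½*78 = -39)
r(Q, T) = -1828 - 539*Q - 39*T (r(Q, T) = (-539*Q - 39*T) - 1828 = -1828 - 539*Q - 39*T)
(r(1766, -585 + j(-2)) - 201053)*(-4096720 - 1117789) = ((-1828 - 539*1766 - 39*(-585 + (-17 - 2))) - 201053)*(-4096720 - 1117789) = ((-1828 - 951874 - 39*(-585 - 19)) - 201053)*(-5214509) = ((-1828 - 951874 - 39*(-604)) - 201053)*(-5214509) = ((-1828 - 951874 + 23556) - 201053)*(-5214509) = (-930146 - 201053)*(-5214509) = -1131199*(-5214509) = 5898647366291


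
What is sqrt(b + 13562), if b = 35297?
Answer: sqrt(48859) ≈ 221.04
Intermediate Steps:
sqrt(b + 13562) = sqrt(35297 + 13562) = sqrt(48859)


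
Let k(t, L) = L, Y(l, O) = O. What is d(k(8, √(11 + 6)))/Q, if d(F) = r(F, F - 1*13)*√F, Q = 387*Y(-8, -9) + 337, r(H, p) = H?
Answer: -17^(¾)/3146 ≈ -0.0026612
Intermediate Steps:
Q = -3146 (Q = 387*(-9) + 337 = -3483 + 337 = -3146)
d(F) = F^(3/2) (d(F) = F*√F = F^(3/2))
d(k(8, √(11 + 6)))/Q = (√(11 + 6))^(3/2)/(-3146) = (√17)^(3/2)*(-1/3146) = 17^(¾)*(-1/3146) = -17^(¾)/3146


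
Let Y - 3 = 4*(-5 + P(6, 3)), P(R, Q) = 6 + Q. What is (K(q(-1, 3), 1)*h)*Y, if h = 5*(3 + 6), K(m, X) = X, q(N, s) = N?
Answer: 855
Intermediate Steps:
Y = 19 (Y = 3 + 4*(-5 + (6 + 3)) = 3 + 4*(-5 + 9) = 3 + 4*4 = 3 + 16 = 19)
h = 45 (h = 5*9 = 45)
(K(q(-1, 3), 1)*h)*Y = (1*45)*19 = 45*19 = 855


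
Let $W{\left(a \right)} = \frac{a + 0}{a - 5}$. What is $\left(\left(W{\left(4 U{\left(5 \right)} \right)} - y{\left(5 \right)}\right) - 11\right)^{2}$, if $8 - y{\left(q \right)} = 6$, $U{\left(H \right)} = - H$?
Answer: $\frac{3721}{25} \approx 148.84$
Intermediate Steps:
$W{\left(a \right)} = \frac{a}{-5 + a}$
$y{\left(q \right)} = 2$ ($y{\left(q \right)} = 8 - 6 = 2$)
$\left(\left(W{\left(4 U{\left(5 \right)} \right)} - y{\left(5 \right)}\right) - 11\right)^{2} = \left(\left(\frac{4 \left(\left(-1\right) 5\right)}{-5 + 4 \left(\left(-1\right) 5\right)} - 2\right) - 11\right)^{2} = \left(\left(\frac{4 \left(-5\right)}{-5 + 4 \left(-5\right)} - 2\right) - 11\right)^{2} = \left(\left(- \frac{20}{-5 - 20} - 2\right) - 11\right)^{2} = \left(\left(- \frac{20}{-25} - 2\right) - 11\right)^{2} = \left(\left(\left(-20\right) \left(- \frac{1}{25}\right) - 2\right) - 11\right)^{2} = \left(\left(\frac{4}{5} - 2\right) - 11\right)^{2} = \left(- \frac{6}{5} - 11\right)^{2} = \left(- \frac{61}{5}\right)^{2} = \frac{3721}{25}$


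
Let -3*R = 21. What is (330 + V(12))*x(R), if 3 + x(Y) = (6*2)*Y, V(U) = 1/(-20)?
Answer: -574113/20 ≈ -28706.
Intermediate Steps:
R = -7 (R = -⅓*21 = -7)
V(U) = -1/20
x(Y) = -3 + 12*Y (x(Y) = -3 + (6*2)*Y = -3 + 12*Y)
(330 + V(12))*x(R) = (330 - 1/20)*(-3 + 12*(-7)) = 6599*(-3 - 84)/20 = (6599/20)*(-87) = -574113/20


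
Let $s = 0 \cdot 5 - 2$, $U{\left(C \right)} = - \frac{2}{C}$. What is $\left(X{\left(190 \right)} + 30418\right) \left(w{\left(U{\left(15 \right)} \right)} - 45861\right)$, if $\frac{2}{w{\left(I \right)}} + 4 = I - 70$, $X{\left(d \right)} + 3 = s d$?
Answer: $- \frac{765854385585}{556} \approx -1.3774 \cdot 10^{9}$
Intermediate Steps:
$s = -2$ ($s = 0 - 2 = -2$)
$X{\left(d \right)} = -3 - 2 d$
$w{\left(I \right)} = \frac{2}{-74 + I}$ ($w{\left(I \right)} = \frac{2}{-4 + \left(I - 70\right)} = \frac{2}{-4 + \left(-70 + I\right)} = \frac{2}{-74 + I}$)
$\left(X{\left(190 \right)} + 30418\right) \left(w{\left(U{\left(15 \right)} \right)} - 45861\right) = \left(\left(-3 - 380\right) + 30418\right) \left(\frac{2}{-74 - \frac{2}{15}} - 45861\right) = \left(-383 + 30418\right) \left(\frac{2}{-74 - \frac{2}{15}} - 45861\right) = 30035 \left(\frac{2}{- \frac{1112}{15}} - 45861\right) = 30035 \left(2 \left(- \frac{15}{1112}\right) - 45861\right) = 30035 \left(- \frac{15}{556} - 45861\right) = 30035 \left(- \frac{25498731}{556}\right) = - \frac{765854385585}{556}$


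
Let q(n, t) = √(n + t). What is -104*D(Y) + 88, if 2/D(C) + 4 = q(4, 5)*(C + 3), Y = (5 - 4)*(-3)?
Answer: 140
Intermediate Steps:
Y = -3 (Y = 1*(-3) = -3)
D(C) = 2/(5 + 3*C) (D(C) = 2/(-4 + √(4 + 5)*(C + 3)) = 2/(-4 + √9*(3 + C)) = 2/(-4 + 3*(3 + C)) = 2/(-4 + (9 + 3*C)) = 2/(5 + 3*C))
-104*D(Y) + 88 = -208/(5 + 3*(-3)) + 88 = -208/(5 - 9) + 88 = -208/(-4) + 88 = -208*(-1)/4 + 88 = -104*(-½) + 88 = 52 + 88 = 140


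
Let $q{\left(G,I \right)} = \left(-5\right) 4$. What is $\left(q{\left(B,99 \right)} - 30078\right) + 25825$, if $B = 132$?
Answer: $-4273$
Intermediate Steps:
$q{\left(G,I \right)} = -20$
$\left(q{\left(B,99 \right)} - 30078\right) + 25825 = \left(-20 - 30078\right) + 25825 = -30098 + 25825 = -4273$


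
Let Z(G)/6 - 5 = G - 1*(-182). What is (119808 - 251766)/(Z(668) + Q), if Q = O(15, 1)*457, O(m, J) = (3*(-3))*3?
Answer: 14662/801 ≈ 18.305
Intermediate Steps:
O(m, J) = -27 (O(m, J) = -9*3 = -27)
Z(G) = 1122 + 6*G (Z(G) = 30 + 6*(G - 1*(-182)) = 30 + 6*(G + 182) = 30 + 6*(182 + G) = 30 + (1092 + 6*G) = 1122 + 6*G)
Q = -12339 (Q = -27*457 = -12339)
(119808 - 251766)/(Z(668) + Q) = (119808 - 251766)/((1122 + 6*668) - 12339) = -131958/((1122 + 4008) - 12339) = -131958/(5130 - 12339) = -131958/(-7209) = -131958*(-1/7209) = 14662/801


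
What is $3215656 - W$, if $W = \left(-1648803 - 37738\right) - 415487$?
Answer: $5317684$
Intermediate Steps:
$W = -2102028$ ($W = -1686541 - 415487 = -2102028$)
$3215656 - W = 3215656 - -2102028 = 3215656 + 2102028 = 5317684$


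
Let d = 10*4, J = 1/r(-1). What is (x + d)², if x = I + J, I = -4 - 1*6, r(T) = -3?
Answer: 7921/9 ≈ 880.11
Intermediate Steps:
I = -10 (I = -4 - 6 = -10)
J = -⅓ (J = 1/(-3) = -⅓ ≈ -0.33333)
d = 40
x = -31/3 (x = -10 - ⅓ = -31/3 ≈ -10.333)
(x + d)² = (-31/3 + 40)² = (89/3)² = 7921/9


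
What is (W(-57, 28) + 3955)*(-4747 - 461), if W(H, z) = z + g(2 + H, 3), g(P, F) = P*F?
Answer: -19884144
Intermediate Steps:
g(P, F) = F*P
W(H, z) = 6 + z + 3*H (W(H, z) = z + 3*(2 + H) = z + (6 + 3*H) = 6 + z + 3*H)
(W(-57, 28) + 3955)*(-4747 - 461) = ((6 + 28 + 3*(-57)) + 3955)*(-4747 - 461) = ((6 + 28 - 171) + 3955)*(-5208) = (-137 + 3955)*(-5208) = 3818*(-5208) = -19884144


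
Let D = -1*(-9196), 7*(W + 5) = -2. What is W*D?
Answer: -340252/7 ≈ -48607.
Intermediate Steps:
W = -37/7 (W = -5 + (⅐)*(-2) = -5 - 2/7 = -37/7 ≈ -5.2857)
D = 9196
W*D = -37/7*9196 = -340252/7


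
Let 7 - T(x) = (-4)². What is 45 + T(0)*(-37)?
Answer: 378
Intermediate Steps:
T(x) = -9 (T(x) = 7 - 1*(-4)² = 7 - 1*16 = 7 - 16 = -9)
45 + T(0)*(-37) = 45 - 9*(-37) = 45 + 333 = 378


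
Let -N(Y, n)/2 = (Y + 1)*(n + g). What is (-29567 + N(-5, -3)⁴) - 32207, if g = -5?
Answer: 16715442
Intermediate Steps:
N(Y, n) = -2*(1 + Y)*(-5 + n) (N(Y, n) = -2*(Y + 1)*(n - 5) = -2*(1 + Y)*(-5 + n))
(-29567 + N(-5, -3)⁴) - 32207 = (-29567 + (10 - 2*(-3) + 10*(-5) - 2*(-5)*(-3))⁴) - 32207 = (-29567 + (10 + 6 - 50 - 30)⁴) - 32207 = (-29567 + (-64)⁴) - 32207 = (-29567 + 16777216) - 32207 = 16747649 - 32207 = 16715442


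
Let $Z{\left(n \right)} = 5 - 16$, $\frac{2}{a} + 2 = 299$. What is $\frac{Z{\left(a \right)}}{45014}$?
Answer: $- \frac{11}{45014} \approx -0.00024437$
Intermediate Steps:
$a = \frac{2}{297}$ ($a = \frac{2}{-2 + 299} = \frac{2}{297} \approx 0.006734$)
$Z{\left(n \right)} = -11$ ($Z{\left(n \right)} = 5 - 16 = -11$)
$\frac{Z{\left(a \right)}}{45014} = - \frac{11}{45014}$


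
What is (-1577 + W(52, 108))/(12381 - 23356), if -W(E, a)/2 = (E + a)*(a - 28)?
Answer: 27177/10975 ≈ 2.4763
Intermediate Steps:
W(E, a) = -2*(-28 + a)*(E + a) (W(E, a) = -2*(E + a)*(a - 28) = -2*(E + a)*(-28 + a) = -2*(-28 + a)*(E + a))
(-1577 + W(52, 108))/(12381 - 23356) = (-1577 + (-2*108**2 + 56*52 + 56*108 - 2*52*108))/(12381 - 23356) = (-1577 + (-2*11664 + 2912 + 6048 - 11232))/(-10975) = (-1577 + (-23328 + 2912 + 6048 - 11232))*(-1/10975) = (-1577 - 25600)*(-1/10975) = -27177*(-1/10975) = 27177/10975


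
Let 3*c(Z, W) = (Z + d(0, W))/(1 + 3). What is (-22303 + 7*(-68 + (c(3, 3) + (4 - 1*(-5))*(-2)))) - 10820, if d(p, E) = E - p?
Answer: -67443/2 ≈ -33722.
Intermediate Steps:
c(Z, W) = W/12 + Z/12 (c(Z, W) = ((Z + (W - 1*0))/(1 + 3))/3 = ((Z + (W + 0))/4)/3 = ((Z + W)*(¼))/3 = ((W + Z)*(¼))/3 = (W/4 + Z/4)/3 = W/12 + Z/12)
(-22303 + 7*(-68 + (c(3, 3) + (4 - 1*(-5))*(-2)))) - 10820 = (-22303 + 7*(-68 + (((1/12)*3 + (1/12)*3) + (4 - 1*(-5))*(-2)))) - 10820 = (-22303 + 7*(-68 + ((¼ + ¼) + (4 + 5)*(-2)))) - 10820 = (-22303 + 7*(-68 + (½ + 9*(-2)))) - 10820 = (-22303 + 7*(-68 + (½ - 18))) - 10820 = (-22303 + 7*(-68 - 35/2)) - 10820 = (-22303 + 7*(-171/2)) - 10820 = (-22303 - 1197/2) - 10820 = -45803/2 - 10820 = -67443/2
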